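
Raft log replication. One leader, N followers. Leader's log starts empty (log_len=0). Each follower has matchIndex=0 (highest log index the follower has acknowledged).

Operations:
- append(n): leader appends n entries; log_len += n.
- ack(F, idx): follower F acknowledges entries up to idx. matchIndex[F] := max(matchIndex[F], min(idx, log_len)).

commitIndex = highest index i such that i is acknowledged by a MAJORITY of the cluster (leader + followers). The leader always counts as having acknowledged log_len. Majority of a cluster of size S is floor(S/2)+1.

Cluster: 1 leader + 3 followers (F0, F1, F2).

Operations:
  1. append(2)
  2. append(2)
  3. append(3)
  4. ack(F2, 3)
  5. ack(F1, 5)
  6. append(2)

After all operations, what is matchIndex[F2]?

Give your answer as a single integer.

Answer: 3

Derivation:
Op 1: append 2 -> log_len=2
Op 2: append 2 -> log_len=4
Op 3: append 3 -> log_len=7
Op 4: F2 acks idx 3 -> match: F0=0 F1=0 F2=3; commitIndex=0
Op 5: F1 acks idx 5 -> match: F0=0 F1=5 F2=3; commitIndex=3
Op 6: append 2 -> log_len=9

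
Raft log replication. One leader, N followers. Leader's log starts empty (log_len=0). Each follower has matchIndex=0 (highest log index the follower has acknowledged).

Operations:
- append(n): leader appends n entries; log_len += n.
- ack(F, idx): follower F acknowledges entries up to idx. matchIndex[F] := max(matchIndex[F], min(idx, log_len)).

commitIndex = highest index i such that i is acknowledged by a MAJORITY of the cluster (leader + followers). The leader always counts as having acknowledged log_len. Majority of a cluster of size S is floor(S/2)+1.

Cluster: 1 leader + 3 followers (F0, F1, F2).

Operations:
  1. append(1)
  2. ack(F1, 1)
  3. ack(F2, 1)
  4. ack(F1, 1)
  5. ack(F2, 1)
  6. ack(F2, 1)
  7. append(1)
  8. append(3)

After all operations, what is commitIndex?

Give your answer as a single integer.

Op 1: append 1 -> log_len=1
Op 2: F1 acks idx 1 -> match: F0=0 F1=1 F2=0; commitIndex=0
Op 3: F2 acks idx 1 -> match: F0=0 F1=1 F2=1; commitIndex=1
Op 4: F1 acks idx 1 -> match: F0=0 F1=1 F2=1; commitIndex=1
Op 5: F2 acks idx 1 -> match: F0=0 F1=1 F2=1; commitIndex=1
Op 6: F2 acks idx 1 -> match: F0=0 F1=1 F2=1; commitIndex=1
Op 7: append 1 -> log_len=2
Op 8: append 3 -> log_len=5

Answer: 1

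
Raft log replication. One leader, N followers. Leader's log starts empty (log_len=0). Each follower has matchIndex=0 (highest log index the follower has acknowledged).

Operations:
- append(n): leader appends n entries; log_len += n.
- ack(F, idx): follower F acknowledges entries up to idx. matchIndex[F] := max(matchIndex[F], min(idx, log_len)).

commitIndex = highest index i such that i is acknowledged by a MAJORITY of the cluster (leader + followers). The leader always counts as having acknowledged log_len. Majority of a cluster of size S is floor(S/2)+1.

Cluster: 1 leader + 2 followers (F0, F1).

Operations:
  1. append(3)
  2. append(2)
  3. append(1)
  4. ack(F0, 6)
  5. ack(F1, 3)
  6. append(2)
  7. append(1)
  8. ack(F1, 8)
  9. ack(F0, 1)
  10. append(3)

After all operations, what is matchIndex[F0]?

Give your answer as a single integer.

Op 1: append 3 -> log_len=3
Op 2: append 2 -> log_len=5
Op 3: append 1 -> log_len=6
Op 4: F0 acks idx 6 -> match: F0=6 F1=0; commitIndex=6
Op 5: F1 acks idx 3 -> match: F0=6 F1=3; commitIndex=6
Op 6: append 2 -> log_len=8
Op 7: append 1 -> log_len=9
Op 8: F1 acks idx 8 -> match: F0=6 F1=8; commitIndex=8
Op 9: F0 acks idx 1 -> match: F0=6 F1=8; commitIndex=8
Op 10: append 3 -> log_len=12

Answer: 6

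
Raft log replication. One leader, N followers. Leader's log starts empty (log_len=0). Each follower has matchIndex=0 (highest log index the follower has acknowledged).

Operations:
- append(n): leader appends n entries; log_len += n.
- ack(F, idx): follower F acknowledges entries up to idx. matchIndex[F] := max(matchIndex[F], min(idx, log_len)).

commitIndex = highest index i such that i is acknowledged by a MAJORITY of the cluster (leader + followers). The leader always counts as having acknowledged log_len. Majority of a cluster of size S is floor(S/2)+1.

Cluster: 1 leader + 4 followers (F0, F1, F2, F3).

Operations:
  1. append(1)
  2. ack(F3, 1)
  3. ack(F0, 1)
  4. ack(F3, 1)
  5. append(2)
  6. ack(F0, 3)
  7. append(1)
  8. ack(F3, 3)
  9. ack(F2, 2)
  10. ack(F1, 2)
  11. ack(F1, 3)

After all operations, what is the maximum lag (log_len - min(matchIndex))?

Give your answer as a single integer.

Answer: 2

Derivation:
Op 1: append 1 -> log_len=1
Op 2: F3 acks idx 1 -> match: F0=0 F1=0 F2=0 F3=1; commitIndex=0
Op 3: F0 acks idx 1 -> match: F0=1 F1=0 F2=0 F3=1; commitIndex=1
Op 4: F3 acks idx 1 -> match: F0=1 F1=0 F2=0 F3=1; commitIndex=1
Op 5: append 2 -> log_len=3
Op 6: F0 acks idx 3 -> match: F0=3 F1=0 F2=0 F3=1; commitIndex=1
Op 7: append 1 -> log_len=4
Op 8: F3 acks idx 3 -> match: F0=3 F1=0 F2=0 F3=3; commitIndex=3
Op 9: F2 acks idx 2 -> match: F0=3 F1=0 F2=2 F3=3; commitIndex=3
Op 10: F1 acks idx 2 -> match: F0=3 F1=2 F2=2 F3=3; commitIndex=3
Op 11: F1 acks idx 3 -> match: F0=3 F1=3 F2=2 F3=3; commitIndex=3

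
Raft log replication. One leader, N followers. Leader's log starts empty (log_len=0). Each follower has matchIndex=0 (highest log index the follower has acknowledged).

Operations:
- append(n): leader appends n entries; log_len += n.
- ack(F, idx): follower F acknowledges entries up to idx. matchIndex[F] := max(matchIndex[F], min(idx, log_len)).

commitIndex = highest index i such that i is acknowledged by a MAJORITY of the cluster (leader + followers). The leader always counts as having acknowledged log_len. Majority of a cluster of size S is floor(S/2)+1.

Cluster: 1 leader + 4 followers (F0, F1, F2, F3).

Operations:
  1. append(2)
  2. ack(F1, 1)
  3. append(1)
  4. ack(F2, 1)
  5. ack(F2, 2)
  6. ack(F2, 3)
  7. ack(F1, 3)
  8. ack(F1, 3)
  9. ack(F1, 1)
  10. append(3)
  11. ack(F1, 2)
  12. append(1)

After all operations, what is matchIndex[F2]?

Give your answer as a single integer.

Op 1: append 2 -> log_len=2
Op 2: F1 acks idx 1 -> match: F0=0 F1=1 F2=0 F3=0; commitIndex=0
Op 3: append 1 -> log_len=3
Op 4: F2 acks idx 1 -> match: F0=0 F1=1 F2=1 F3=0; commitIndex=1
Op 5: F2 acks idx 2 -> match: F0=0 F1=1 F2=2 F3=0; commitIndex=1
Op 6: F2 acks idx 3 -> match: F0=0 F1=1 F2=3 F3=0; commitIndex=1
Op 7: F1 acks idx 3 -> match: F0=0 F1=3 F2=3 F3=0; commitIndex=3
Op 8: F1 acks idx 3 -> match: F0=0 F1=3 F2=3 F3=0; commitIndex=3
Op 9: F1 acks idx 1 -> match: F0=0 F1=3 F2=3 F3=0; commitIndex=3
Op 10: append 3 -> log_len=6
Op 11: F1 acks idx 2 -> match: F0=0 F1=3 F2=3 F3=0; commitIndex=3
Op 12: append 1 -> log_len=7

Answer: 3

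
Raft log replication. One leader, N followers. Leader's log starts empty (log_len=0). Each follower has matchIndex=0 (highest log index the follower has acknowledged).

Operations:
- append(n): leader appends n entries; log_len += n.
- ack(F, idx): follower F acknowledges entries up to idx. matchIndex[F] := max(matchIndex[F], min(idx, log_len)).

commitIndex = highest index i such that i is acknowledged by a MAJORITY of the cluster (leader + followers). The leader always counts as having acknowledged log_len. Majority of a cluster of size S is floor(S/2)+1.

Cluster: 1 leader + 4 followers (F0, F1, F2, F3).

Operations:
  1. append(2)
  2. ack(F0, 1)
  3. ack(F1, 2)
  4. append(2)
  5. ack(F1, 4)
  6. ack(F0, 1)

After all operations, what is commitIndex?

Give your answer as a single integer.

Op 1: append 2 -> log_len=2
Op 2: F0 acks idx 1 -> match: F0=1 F1=0 F2=0 F3=0; commitIndex=0
Op 3: F1 acks idx 2 -> match: F0=1 F1=2 F2=0 F3=0; commitIndex=1
Op 4: append 2 -> log_len=4
Op 5: F1 acks idx 4 -> match: F0=1 F1=4 F2=0 F3=0; commitIndex=1
Op 6: F0 acks idx 1 -> match: F0=1 F1=4 F2=0 F3=0; commitIndex=1

Answer: 1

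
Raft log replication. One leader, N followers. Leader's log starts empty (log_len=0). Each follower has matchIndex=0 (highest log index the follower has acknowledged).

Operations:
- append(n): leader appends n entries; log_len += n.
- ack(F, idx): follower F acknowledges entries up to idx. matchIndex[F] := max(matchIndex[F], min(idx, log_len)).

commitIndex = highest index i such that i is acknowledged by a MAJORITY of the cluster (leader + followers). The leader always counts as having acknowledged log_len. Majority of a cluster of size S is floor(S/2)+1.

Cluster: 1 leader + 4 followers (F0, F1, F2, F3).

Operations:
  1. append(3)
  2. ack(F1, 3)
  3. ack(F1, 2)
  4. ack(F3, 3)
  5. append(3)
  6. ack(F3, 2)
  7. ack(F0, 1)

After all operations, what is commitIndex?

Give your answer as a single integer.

Op 1: append 3 -> log_len=3
Op 2: F1 acks idx 3 -> match: F0=0 F1=3 F2=0 F3=0; commitIndex=0
Op 3: F1 acks idx 2 -> match: F0=0 F1=3 F2=0 F3=0; commitIndex=0
Op 4: F3 acks idx 3 -> match: F0=0 F1=3 F2=0 F3=3; commitIndex=3
Op 5: append 3 -> log_len=6
Op 6: F3 acks idx 2 -> match: F0=0 F1=3 F2=0 F3=3; commitIndex=3
Op 7: F0 acks idx 1 -> match: F0=1 F1=3 F2=0 F3=3; commitIndex=3

Answer: 3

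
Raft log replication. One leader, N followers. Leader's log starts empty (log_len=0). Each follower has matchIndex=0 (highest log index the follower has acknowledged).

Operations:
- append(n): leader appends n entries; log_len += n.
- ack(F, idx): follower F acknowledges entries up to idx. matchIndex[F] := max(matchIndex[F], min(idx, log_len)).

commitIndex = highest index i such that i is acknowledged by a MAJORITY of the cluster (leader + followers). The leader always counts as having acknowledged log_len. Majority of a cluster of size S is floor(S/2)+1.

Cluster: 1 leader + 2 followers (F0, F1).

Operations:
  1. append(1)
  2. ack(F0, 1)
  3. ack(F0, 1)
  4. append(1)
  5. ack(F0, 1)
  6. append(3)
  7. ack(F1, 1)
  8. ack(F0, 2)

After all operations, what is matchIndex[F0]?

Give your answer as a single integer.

Answer: 2

Derivation:
Op 1: append 1 -> log_len=1
Op 2: F0 acks idx 1 -> match: F0=1 F1=0; commitIndex=1
Op 3: F0 acks idx 1 -> match: F0=1 F1=0; commitIndex=1
Op 4: append 1 -> log_len=2
Op 5: F0 acks idx 1 -> match: F0=1 F1=0; commitIndex=1
Op 6: append 3 -> log_len=5
Op 7: F1 acks idx 1 -> match: F0=1 F1=1; commitIndex=1
Op 8: F0 acks idx 2 -> match: F0=2 F1=1; commitIndex=2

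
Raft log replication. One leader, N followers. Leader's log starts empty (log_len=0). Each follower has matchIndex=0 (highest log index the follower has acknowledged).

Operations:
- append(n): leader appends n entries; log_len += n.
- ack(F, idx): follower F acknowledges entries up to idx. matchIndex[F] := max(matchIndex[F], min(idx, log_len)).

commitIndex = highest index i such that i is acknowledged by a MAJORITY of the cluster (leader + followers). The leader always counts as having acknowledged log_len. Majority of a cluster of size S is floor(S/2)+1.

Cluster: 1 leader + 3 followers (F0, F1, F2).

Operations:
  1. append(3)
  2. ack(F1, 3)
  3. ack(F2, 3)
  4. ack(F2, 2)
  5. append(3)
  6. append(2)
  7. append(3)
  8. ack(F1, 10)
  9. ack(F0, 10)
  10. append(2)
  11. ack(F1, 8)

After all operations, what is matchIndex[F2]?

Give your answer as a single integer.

Op 1: append 3 -> log_len=3
Op 2: F1 acks idx 3 -> match: F0=0 F1=3 F2=0; commitIndex=0
Op 3: F2 acks idx 3 -> match: F0=0 F1=3 F2=3; commitIndex=3
Op 4: F2 acks idx 2 -> match: F0=0 F1=3 F2=3; commitIndex=3
Op 5: append 3 -> log_len=6
Op 6: append 2 -> log_len=8
Op 7: append 3 -> log_len=11
Op 8: F1 acks idx 10 -> match: F0=0 F1=10 F2=3; commitIndex=3
Op 9: F0 acks idx 10 -> match: F0=10 F1=10 F2=3; commitIndex=10
Op 10: append 2 -> log_len=13
Op 11: F1 acks idx 8 -> match: F0=10 F1=10 F2=3; commitIndex=10

Answer: 3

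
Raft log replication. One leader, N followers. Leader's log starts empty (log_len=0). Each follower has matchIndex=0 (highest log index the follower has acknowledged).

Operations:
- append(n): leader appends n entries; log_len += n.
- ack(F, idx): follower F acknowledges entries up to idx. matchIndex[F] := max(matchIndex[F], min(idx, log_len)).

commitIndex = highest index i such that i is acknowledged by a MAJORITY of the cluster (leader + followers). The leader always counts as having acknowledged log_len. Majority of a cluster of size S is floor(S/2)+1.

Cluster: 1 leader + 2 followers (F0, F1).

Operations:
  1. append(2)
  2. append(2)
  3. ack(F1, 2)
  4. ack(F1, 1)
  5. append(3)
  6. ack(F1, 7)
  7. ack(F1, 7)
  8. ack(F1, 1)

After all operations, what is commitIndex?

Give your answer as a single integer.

Op 1: append 2 -> log_len=2
Op 2: append 2 -> log_len=4
Op 3: F1 acks idx 2 -> match: F0=0 F1=2; commitIndex=2
Op 4: F1 acks idx 1 -> match: F0=0 F1=2; commitIndex=2
Op 5: append 3 -> log_len=7
Op 6: F1 acks idx 7 -> match: F0=0 F1=7; commitIndex=7
Op 7: F1 acks idx 7 -> match: F0=0 F1=7; commitIndex=7
Op 8: F1 acks idx 1 -> match: F0=0 F1=7; commitIndex=7

Answer: 7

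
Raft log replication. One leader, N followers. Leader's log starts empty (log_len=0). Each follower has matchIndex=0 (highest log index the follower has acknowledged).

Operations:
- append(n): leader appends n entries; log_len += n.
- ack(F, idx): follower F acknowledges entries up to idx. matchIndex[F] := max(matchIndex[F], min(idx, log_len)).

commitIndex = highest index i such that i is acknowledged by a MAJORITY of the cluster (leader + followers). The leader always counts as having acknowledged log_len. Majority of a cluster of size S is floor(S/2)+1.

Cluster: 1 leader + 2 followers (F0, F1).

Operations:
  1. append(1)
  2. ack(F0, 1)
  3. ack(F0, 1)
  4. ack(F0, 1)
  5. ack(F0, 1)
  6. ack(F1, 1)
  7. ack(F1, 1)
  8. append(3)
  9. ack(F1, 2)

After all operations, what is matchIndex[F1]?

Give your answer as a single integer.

Answer: 2

Derivation:
Op 1: append 1 -> log_len=1
Op 2: F0 acks idx 1 -> match: F0=1 F1=0; commitIndex=1
Op 3: F0 acks idx 1 -> match: F0=1 F1=0; commitIndex=1
Op 4: F0 acks idx 1 -> match: F0=1 F1=0; commitIndex=1
Op 5: F0 acks idx 1 -> match: F0=1 F1=0; commitIndex=1
Op 6: F1 acks idx 1 -> match: F0=1 F1=1; commitIndex=1
Op 7: F1 acks idx 1 -> match: F0=1 F1=1; commitIndex=1
Op 8: append 3 -> log_len=4
Op 9: F1 acks idx 2 -> match: F0=1 F1=2; commitIndex=2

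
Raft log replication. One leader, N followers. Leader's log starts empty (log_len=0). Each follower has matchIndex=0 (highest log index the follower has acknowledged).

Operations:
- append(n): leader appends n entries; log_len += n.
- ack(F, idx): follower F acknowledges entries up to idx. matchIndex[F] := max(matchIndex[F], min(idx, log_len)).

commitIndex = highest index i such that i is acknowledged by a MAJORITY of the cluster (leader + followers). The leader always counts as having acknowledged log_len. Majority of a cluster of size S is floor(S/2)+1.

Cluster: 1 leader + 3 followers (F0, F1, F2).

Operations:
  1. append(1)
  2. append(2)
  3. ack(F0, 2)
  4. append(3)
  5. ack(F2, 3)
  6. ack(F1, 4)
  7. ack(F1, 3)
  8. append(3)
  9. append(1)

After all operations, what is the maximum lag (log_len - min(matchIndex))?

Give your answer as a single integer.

Op 1: append 1 -> log_len=1
Op 2: append 2 -> log_len=3
Op 3: F0 acks idx 2 -> match: F0=2 F1=0 F2=0; commitIndex=0
Op 4: append 3 -> log_len=6
Op 5: F2 acks idx 3 -> match: F0=2 F1=0 F2=3; commitIndex=2
Op 6: F1 acks idx 4 -> match: F0=2 F1=4 F2=3; commitIndex=3
Op 7: F1 acks idx 3 -> match: F0=2 F1=4 F2=3; commitIndex=3
Op 8: append 3 -> log_len=9
Op 9: append 1 -> log_len=10

Answer: 8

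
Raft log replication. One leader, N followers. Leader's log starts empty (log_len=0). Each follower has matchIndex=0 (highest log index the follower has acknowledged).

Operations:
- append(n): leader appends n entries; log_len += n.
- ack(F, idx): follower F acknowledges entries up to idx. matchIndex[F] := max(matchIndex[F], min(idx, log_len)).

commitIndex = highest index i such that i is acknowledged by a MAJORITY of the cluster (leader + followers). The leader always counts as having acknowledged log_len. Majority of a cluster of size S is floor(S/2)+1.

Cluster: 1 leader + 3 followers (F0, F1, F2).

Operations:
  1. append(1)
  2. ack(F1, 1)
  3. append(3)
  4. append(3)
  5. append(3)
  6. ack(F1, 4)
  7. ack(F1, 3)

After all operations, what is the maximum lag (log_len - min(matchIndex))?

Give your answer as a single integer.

Answer: 10

Derivation:
Op 1: append 1 -> log_len=1
Op 2: F1 acks idx 1 -> match: F0=0 F1=1 F2=0; commitIndex=0
Op 3: append 3 -> log_len=4
Op 4: append 3 -> log_len=7
Op 5: append 3 -> log_len=10
Op 6: F1 acks idx 4 -> match: F0=0 F1=4 F2=0; commitIndex=0
Op 7: F1 acks idx 3 -> match: F0=0 F1=4 F2=0; commitIndex=0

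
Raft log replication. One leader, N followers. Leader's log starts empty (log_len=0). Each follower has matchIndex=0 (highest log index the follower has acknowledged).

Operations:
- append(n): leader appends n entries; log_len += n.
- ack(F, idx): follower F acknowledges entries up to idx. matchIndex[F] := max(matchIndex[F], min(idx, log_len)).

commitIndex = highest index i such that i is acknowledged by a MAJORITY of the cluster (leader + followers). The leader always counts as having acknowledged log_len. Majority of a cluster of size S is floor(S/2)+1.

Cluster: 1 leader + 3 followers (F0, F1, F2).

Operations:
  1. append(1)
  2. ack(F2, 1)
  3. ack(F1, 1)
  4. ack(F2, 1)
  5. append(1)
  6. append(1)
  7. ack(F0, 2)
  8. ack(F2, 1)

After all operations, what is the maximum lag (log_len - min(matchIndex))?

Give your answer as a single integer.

Answer: 2

Derivation:
Op 1: append 1 -> log_len=1
Op 2: F2 acks idx 1 -> match: F0=0 F1=0 F2=1; commitIndex=0
Op 3: F1 acks idx 1 -> match: F0=0 F1=1 F2=1; commitIndex=1
Op 4: F2 acks idx 1 -> match: F0=0 F1=1 F2=1; commitIndex=1
Op 5: append 1 -> log_len=2
Op 6: append 1 -> log_len=3
Op 7: F0 acks idx 2 -> match: F0=2 F1=1 F2=1; commitIndex=1
Op 8: F2 acks idx 1 -> match: F0=2 F1=1 F2=1; commitIndex=1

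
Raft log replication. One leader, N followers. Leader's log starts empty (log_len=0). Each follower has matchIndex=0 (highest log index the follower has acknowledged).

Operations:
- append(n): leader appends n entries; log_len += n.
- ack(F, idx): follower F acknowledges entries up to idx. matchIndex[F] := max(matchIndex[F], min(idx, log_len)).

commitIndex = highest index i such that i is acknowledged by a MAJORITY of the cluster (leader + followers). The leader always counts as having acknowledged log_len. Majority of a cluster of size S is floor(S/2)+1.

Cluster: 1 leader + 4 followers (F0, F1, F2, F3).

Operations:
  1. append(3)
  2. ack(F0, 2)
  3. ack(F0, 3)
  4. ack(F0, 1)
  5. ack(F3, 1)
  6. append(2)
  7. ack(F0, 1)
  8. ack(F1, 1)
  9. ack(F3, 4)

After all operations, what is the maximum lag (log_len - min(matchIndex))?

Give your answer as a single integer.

Answer: 5

Derivation:
Op 1: append 3 -> log_len=3
Op 2: F0 acks idx 2 -> match: F0=2 F1=0 F2=0 F3=0; commitIndex=0
Op 3: F0 acks idx 3 -> match: F0=3 F1=0 F2=0 F3=0; commitIndex=0
Op 4: F0 acks idx 1 -> match: F0=3 F1=0 F2=0 F3=0; commitIndex=0
Op 5: F3 acks idx 1 -> match: F0=3 F1=0 F2=0 F3=1; commitIndex=1
Op 6: append 2 -> log_len=5
Op 7: F0 acks idx 1 -> match: F0=3 F1=0 F2=0 F3=1; commitIndex=1
Op 8: F1 acks idx 1 -> match: F0=3 F1=1 F2=0 F3=1; commitIndex=1
Op 9: F3 acks idx 4 -> match: F0=3 F1=1 F2=0 F3=4; commitIndex=3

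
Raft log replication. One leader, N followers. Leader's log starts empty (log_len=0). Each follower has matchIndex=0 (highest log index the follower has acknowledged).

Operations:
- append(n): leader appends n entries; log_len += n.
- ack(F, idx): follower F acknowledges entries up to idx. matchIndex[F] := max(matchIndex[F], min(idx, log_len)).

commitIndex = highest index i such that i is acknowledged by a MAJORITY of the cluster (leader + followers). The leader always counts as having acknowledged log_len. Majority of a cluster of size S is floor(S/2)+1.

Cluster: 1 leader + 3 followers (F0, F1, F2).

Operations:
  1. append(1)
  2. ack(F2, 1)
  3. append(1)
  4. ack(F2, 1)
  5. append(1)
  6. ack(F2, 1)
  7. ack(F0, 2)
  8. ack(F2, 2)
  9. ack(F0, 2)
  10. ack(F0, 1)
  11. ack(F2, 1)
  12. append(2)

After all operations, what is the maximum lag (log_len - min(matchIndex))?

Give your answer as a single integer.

Op 1: append 1 -> log_len=1
Op 2: F2 acks idx 1 -> match: F0=0 F1=0 F2=1; commitIndex=0
Op 3: append 1 -> log_len=2
Op 4: F2 acks idx 1 -> match: F0=0 F1=0 F2=1; commitIndex=0
Op 5: append 1 -> log_len=3
Op 6: F2 acks idx 1 -> match: F0=0 F1=0 F2=1; commitIndex=0
Op 7: F0 acks idx 2 -> match: F0=2 F1=0 F2=1; commitIndex=1
Op 8: F2 acks idx 2 -> match: F0=2 F1=0 F2=2; commitIndex=2
Op 9: F0 acks idx 2 -> match: F0=2 F1=0 F2=2; commitIndex=2
Op 10: F0 acks idx 1 -> match: F0=2 F1=0 F2=2; commitIndex=2
Op 11: F2 acks idx 1 -> match: F0=2 F1=0 F2=2; commitIndex=2
Op 12: append 2 -> log_len=5

Answer: 5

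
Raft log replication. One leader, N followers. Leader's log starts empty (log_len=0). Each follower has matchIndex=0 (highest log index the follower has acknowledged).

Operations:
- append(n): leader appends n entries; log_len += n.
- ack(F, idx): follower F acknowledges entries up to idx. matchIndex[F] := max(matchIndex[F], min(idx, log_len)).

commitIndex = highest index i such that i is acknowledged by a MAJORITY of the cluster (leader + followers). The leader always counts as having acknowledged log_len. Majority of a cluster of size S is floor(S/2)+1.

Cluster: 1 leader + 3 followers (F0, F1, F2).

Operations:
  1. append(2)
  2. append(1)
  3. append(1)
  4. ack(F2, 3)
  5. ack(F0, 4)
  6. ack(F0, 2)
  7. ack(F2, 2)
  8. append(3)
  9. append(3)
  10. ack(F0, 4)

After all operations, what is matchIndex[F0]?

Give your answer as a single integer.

Answer: 4

Derivation:
Op 1: append 2 -> log_len=2
Op 2: append 1 -> log_len=3
Op 3: append 1 -> log_len=4
Op 4: F2 acks idx 3 -> match: F0=0 F1=0 F2=3; commitIndex=0
Op 5: F0 acks idx 4 -> match: F0=4 F1=0 F2=3; commitIndex=3
Op 6: F0 acks idx 2 -> match: F0=4 F1=0 F2=3; commitIndex=3
Op 7: F2 acks idx 2 -> match: F0=4 F1=0 F2=3; commitIndex=3
Op 8: append 3 -> log_len=7
Op 9: append 3 -> log_len=10
Op 10: F0 acks idx 4 -> match: F0=4 F1=0 F2=3; commitIndex=3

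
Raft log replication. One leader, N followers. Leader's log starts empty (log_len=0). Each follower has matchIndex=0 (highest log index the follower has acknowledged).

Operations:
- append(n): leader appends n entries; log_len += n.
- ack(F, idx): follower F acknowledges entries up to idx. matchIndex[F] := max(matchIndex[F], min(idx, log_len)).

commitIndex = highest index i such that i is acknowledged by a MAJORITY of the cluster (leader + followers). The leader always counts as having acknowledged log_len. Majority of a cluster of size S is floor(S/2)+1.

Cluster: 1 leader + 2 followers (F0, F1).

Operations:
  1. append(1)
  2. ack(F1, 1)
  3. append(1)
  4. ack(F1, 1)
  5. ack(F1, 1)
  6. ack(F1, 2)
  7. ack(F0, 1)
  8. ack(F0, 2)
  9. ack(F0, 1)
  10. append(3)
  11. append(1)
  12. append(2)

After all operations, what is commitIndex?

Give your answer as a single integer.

Answer: 2

Derivation:
Op 1: append 1 -> log_len=1
Op 2: F1 acks idx 1 -> match: F0=0 F1=1; commitIndex=1
Op 3: append 1 -> log_len=2
Op 4: F1 acks idx 1 -> match: F0=0 F1=1; commitIndex=1
Op 5: F1 acks idx 1 -> match: F0=0 F1=1; commitIndex=1
Op 6: F1 acks idx 2 -> match: F0=0 F1=2; commitIndex=2
Op 7: F0 acks idx 1 -> match: F0=1 F1=2; commitIndex=2
Op 8: F0 acks idx 2 -> match: F0=2 F1=2; commitIndex=2
Op 9: F0 acks idx 1 -> match: F0=2 F1=2; commitIndex=2
Op 10: append 3 -> log_len=5
Op 11: append 1 -> log_len=6
Op 12: append 2 -> log_len=8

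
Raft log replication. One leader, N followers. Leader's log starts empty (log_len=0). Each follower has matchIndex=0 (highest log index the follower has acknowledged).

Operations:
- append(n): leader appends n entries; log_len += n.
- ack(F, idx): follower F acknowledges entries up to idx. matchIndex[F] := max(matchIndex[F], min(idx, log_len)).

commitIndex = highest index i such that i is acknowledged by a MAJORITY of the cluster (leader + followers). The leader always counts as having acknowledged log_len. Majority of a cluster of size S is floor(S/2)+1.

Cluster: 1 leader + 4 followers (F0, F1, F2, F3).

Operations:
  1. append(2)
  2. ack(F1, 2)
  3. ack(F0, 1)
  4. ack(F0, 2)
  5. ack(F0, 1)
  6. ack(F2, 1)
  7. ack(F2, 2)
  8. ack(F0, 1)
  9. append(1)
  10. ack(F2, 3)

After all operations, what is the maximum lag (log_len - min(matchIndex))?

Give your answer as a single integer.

Op 1: append 2 -> log_len=2
Op 2: F1 acks idx 2 -> match: F0=0 F1=2 F2=0 F3=0; commitIndex=0
Op 3: F0 acks idx 1 -> match: F0=1 F1=2 F2=0 F3=0; commitIndex=1
Op 4: F0 acks idx 2 -> match: F0=2 F1=2 F2=0 F3=0; commitIndex=2
Op 5: F0 acks idx 1 -> match: F0=2 F1=2 F2=0 F3=0; commitIndex=2
Op 6: F2 acks idx 1 -> match: F0=2 F1=2 F2=1 F3=0; commitIndex=2
Op 7: F2 acks idx 2 -> match: F0=2 F1=2 F2=2 F3=0; commitIndex=2
Op 8: F0 acks idx 1 -> match: F0=2 F1=2 F2=2 F3=0; commitIndex=2
Op 9: append 1 -> log_len=3
Op 10: F2 acks idx 3 -> match: F0=2 F1=2 F2=3 F3=0; commitIndex=2

Answer: 3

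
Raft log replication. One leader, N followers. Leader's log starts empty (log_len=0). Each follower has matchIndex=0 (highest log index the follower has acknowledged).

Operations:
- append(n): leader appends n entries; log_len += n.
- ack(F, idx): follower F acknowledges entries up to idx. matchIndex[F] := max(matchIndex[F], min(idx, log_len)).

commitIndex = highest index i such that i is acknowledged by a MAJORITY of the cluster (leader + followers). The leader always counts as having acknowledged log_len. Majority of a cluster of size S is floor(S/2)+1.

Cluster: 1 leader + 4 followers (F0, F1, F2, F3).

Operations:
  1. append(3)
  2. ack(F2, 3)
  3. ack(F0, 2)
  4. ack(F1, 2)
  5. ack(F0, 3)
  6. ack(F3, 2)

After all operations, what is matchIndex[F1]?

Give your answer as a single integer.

Answer: 2

Derivation:
Op 1: append 3 -> log_len=3
Op 2: F2 acks idx 3 -> match: F0=0 F1=0 F2=3 F3=0; commitIndex=0
Op 3: F0 acks idx 2 -> match: F0=2 F1=0 F2=3 F3=0; commitIndex=2
Op 4: F1 acks idx 2 -> match: F0=2 F1=2 F2=3 F3=0; commitIndex=2
Op 5: F0 acks idx 3 -> match: F0=3 F1=2 F2=3 F3=0; commitIndex=3
Op 6: F3 acks idx 2 -> match: F0=3 F1=2 F2=3 F3=2; commitIndex=3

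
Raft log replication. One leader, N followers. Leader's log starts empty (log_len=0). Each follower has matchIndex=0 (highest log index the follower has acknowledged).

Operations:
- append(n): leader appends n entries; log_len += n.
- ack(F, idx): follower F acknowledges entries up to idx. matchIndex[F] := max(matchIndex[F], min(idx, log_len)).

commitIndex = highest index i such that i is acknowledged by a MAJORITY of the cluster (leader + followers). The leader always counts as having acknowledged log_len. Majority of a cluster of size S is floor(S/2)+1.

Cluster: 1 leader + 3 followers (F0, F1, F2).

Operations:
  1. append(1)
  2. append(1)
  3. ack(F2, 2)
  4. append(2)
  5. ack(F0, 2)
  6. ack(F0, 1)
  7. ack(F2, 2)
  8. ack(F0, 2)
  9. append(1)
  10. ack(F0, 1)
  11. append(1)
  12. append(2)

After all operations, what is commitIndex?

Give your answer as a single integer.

Op 1: append 1 -> log_len=1
Op 2: append 1 -> log_len=2
Op 3: F2 acks idx 2 -> match: F0=0 F1=0 F2=2; commitIndex=0
Op 4: append 2 -> log_len=4
Op 5: F0 acks idx 2 -> match: F0=2 F1=0 F2=2; commitIndex=2
Op 6: F0 acks idx 1 -> match: F0=2 F1=0 F2=2; commitIndex=2
Op 7: F2 acks idx 2 -> match: F0=2 F1=0 F2=2; commitIndex=2
Op 8: F0 acks idx 2 -> match: F0=2 F1=0 F2=2; commitIndex=2
Op 9: append 1 -> log_len=5
Op 10: F0 acks idx 1 -> match: F0=2 F1=0 F2=2; commitIndex=2
Op 11: append 1 -> log_len=6
Op 12: append 2 -> log_len=8

Answer: 2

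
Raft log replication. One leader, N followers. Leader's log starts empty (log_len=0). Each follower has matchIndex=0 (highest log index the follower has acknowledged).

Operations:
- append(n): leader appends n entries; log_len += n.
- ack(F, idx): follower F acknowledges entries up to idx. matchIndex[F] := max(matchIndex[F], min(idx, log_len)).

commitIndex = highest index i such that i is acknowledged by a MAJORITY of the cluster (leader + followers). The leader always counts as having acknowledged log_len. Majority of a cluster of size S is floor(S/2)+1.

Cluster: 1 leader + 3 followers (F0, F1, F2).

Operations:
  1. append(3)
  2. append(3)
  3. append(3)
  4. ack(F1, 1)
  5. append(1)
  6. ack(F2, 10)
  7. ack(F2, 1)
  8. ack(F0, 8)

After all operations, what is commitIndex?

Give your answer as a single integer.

Op 1: append 3 -> log_len=3
Op 2: append 3 -> log_len=6
Op 3: append 3 -> log_len=9
Op 4: F1 acks idx 1 -> match: F0=0 F1=1 F2=0; commitIndex=0
Op 5: append 1 -> log_len=10
Op 6: F2 acks idx 10 -> match: F0=0 F1=1 F2=10; commitIndex=1
Op 7: F2 acks idx 1 -> match: F0=0 F1=1 F2=10; commitIndex=1
Op 8: F0 acks idx 8 -> match: F0=8 F1=1 F2=10; commitIndex=8

Answer: 8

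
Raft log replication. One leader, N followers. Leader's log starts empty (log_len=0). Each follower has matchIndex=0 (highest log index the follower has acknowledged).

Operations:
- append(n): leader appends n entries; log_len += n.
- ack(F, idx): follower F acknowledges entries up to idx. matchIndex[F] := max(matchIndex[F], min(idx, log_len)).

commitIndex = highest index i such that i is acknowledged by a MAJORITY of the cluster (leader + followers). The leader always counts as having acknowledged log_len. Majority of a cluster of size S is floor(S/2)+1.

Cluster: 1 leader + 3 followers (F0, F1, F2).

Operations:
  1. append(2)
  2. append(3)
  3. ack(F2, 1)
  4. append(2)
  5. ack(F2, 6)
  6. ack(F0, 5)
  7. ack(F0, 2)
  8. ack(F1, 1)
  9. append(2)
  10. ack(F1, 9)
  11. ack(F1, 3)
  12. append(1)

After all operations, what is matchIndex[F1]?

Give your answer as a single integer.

Op 1: append 2 -> log_len=2
Op 2: append 3 -> log_len=5
Op 3: F2 acks idx 1 -> match: F0=0 F1=0 F2=1; commitIndex=0
Op 4: append 2 -> log_len=7
Op 5: F2 acks idx 6 -> match: F0=0 F1=0 F2=6; commitIndex=0
Op 6: F0 acks idx 5 -> match: F0=5 F1=0 F2=6; commitIndex=5
Op 7: F0 acks idx 2 -> match: F0=5 F1=0 F2=6; commitIndex=5
Op 8: F1 acks idx 1 -> match: F0=5 F1=1 F2=6; commitIndex=5
Op 9: append 2 -> log_len=9
Op 10: F1 acks idx 9 -> match: F0=5 F1=9 F2=6; commitIndex=6
Op 11: F1 acks idx 3 -> match: F0=5 F1=9 F2=6; commitIndex=6
Op 12: append 1 -> log_len=10

Answer: 9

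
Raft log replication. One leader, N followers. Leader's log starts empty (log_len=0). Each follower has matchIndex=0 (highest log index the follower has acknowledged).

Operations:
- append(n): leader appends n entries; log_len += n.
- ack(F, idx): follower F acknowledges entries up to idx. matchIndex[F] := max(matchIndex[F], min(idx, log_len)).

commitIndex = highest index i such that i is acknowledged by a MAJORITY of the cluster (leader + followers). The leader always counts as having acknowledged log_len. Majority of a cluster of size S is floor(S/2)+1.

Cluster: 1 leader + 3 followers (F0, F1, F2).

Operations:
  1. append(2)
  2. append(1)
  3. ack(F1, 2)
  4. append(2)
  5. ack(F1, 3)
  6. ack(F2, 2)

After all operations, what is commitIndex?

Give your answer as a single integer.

Answer: 2

Derivation:
Op 1: append 2 -> log_len=2
Op 2: append 1 -> log_len=3
Op 3: F1 acks idx 2 -> match: F0=0 F1=2 F2=0; commitIndex=0
Op 4: append 2 -> log_len=5
Op 5: F1 acks idx 3 -> match: F0=0 F1=3 F2=0; commitIndex=0
Op 6: F2 acks idx 2 -> match: F0=0 F1=3 F2=2; commitIndex=2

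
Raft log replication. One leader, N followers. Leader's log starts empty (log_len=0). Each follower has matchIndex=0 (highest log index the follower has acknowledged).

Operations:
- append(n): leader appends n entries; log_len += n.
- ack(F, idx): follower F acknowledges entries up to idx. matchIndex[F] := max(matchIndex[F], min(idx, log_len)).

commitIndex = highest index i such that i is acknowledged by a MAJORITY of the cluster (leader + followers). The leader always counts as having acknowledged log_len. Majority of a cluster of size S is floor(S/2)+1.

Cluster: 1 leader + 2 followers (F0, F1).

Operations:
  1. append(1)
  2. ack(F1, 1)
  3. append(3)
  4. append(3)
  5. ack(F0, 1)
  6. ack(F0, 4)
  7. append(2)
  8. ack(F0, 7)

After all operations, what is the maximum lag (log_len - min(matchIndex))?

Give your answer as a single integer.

Answer: 8

Derivation:
Op 1: append 1 -> log_len=1
Op 2: F1 acks idx 1 -> match: F0=0 F1=1; commitIndex=1
Op 3: append 3 -> log_len=4
Op 4: append 3 -> log_len=7
Op 5: F0 acks idx 1 -> match: F0=1 F1=1; commitIndex=1
Op 6: F0 acks idx 4 -> match: F0=4 F1=1; commitIndex=4
Op 7: append 2 -> log_len=9
Op 8: F0 acks idx 7 -> match: F0=7 F1=1; commitIndex=7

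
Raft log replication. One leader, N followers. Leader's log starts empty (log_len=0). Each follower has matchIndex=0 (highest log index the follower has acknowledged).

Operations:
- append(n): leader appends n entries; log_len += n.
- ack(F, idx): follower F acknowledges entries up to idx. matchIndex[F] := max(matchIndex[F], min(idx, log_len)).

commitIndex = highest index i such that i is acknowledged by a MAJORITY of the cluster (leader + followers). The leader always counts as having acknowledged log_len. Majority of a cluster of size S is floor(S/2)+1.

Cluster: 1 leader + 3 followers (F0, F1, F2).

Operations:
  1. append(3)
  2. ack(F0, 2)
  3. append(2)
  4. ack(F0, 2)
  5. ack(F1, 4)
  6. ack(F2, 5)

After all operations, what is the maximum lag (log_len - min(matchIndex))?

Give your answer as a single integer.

Op 1: append 3 -> log_len=3
Op 2: F0 acks idx 2 -> match: F0=2 F1=0 F2=0; commitIndex=0
Op 3: append 2 -> log_len=5
Op 4: F0 acks idx 2 -> match: F0=2 F1=0 F2=0; commitIndex=0
Op 5: F1 acks idx 4 -> match: F0=2 F1=4 F2=0; commitIndex=2
Op 6: F2 acks idx 5 -> match: F0=2 F1=4 F2=5; commitIndex=4

Answer: 3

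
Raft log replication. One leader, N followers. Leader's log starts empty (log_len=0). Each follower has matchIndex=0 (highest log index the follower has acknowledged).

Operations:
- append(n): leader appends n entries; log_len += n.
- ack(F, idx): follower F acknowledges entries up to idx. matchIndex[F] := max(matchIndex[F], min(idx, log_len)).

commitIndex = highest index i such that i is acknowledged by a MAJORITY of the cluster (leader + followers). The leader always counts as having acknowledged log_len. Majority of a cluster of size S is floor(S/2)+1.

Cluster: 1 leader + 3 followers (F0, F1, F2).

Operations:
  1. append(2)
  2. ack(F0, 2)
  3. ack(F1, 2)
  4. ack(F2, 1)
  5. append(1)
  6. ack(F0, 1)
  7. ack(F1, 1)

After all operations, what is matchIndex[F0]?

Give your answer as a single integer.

Op 1: append 2 -> log_len=2
Op 2: F0 acks idx 2 -> match: F0=2 F1=0 F2=0; commitIndex=0
Op 3: F1 acks idx 2 -> match: F0=2 F1=2 F2=0; commitIndex=2
Op 4: F2 acks idx 1 -> match: F0=2 F1=2 F2=1; commitIndex=2
Op 5: append 1 -> log_len=3
Op 6: F0 acks idx 1 -> match: F0=2 F1=2 F2=1; commitIndex=2
Op 7: F1 acks idx 1 -> match: F0=2 F1=2 F2=1; commitIndex=2

Answer: 2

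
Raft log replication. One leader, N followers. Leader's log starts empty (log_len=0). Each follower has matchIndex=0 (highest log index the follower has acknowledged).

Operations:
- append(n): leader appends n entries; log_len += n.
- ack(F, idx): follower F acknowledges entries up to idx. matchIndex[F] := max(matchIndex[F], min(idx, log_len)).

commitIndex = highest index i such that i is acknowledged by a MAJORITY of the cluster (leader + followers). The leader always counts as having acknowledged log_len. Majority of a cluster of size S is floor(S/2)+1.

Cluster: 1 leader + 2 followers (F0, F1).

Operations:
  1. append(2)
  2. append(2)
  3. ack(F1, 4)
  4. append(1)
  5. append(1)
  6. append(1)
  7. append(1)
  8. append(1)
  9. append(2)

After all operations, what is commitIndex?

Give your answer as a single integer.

Op 1: append 2 -> log_len=2
Op 2: append 2 -> log_len=4
Op 3: F1 acks idx 4 -> match: F0=0 F1=4; commitIndex=4
Op 4: append 1 -> log_len=5
Op 5: append 1 -> log_len=6
Op 6: append 1 -> log_len=7
Op 7: append 1 -> log_len=8
Op 8: append 1 -> log_len=9
Op 9: append 2 -> log_len=11

Answer: 4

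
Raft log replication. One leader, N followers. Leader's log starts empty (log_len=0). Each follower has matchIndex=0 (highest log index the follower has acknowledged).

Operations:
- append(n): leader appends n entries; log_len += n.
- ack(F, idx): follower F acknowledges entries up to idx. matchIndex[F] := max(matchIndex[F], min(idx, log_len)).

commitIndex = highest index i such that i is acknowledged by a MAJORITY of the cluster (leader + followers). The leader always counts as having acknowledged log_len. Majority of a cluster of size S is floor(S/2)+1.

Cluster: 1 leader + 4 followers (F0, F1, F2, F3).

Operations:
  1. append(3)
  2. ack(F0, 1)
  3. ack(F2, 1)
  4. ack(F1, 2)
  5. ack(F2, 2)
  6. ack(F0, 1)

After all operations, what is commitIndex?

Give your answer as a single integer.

Answer: 2

Derivation:
Op 1: append 3 -> log_len=3
Op 2: F0 acks idx 1 -> match: F0=1 F1=0 F2=0 F3=0; commitIndex=0
Op 3: F2 acks idx 1 -> match: F0=1 F1=0 F2=1 F3=0; commitIndex=1
Op 4: F1 acks idx 2 -> match: F0=1 F1=2 F2=1 F3=0; commitIndex=1
Op 5: F2 acks idx 2 -> match: F0=1 F1=2 F2=2 F3=0; commitIndex=2
Op 6: F0 acks idx 1 -> match: F0=1 F1=2 F2=2 F3=0; commitIndex=2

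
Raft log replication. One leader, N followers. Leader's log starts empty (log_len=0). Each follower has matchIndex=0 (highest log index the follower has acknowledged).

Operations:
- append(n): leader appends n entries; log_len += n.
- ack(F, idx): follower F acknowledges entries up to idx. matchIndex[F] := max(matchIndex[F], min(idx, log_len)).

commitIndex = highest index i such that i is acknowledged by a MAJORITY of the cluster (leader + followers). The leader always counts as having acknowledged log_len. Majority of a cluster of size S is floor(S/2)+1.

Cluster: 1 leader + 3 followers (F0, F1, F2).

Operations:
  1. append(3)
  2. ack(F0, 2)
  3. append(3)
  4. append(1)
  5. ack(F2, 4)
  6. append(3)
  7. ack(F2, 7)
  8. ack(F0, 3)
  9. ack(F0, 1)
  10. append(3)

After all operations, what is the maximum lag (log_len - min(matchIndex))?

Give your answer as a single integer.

Op 1: append 3 -> log_len=3
Op 2: F0 acks idx 2 -> match: F0=2 F1=0 F2=0; commitIndex=0
Op 3: append 3 -> log_len=6
Op 4: append 1 -> log_len=7
Op 5: F2 acks idx 4 -> match: F0=2 F1=0 F2=4; commitIndex=2
Op 6: append 3 -> log_len=10
Op 7: F2 acks idx 7 -> match: F0=2 F1=0 F2=7; commitIndex=2
Op 8: F0 acks idx 3 -> match: F0=3 F1=0 F2=7; commitIndex=3
Op 9: F0 acks idx 1 -> match: F0=3 F1=0 F2=7; commitIndex=3
Op 10: append 3 -> log_len=13

Answer: 13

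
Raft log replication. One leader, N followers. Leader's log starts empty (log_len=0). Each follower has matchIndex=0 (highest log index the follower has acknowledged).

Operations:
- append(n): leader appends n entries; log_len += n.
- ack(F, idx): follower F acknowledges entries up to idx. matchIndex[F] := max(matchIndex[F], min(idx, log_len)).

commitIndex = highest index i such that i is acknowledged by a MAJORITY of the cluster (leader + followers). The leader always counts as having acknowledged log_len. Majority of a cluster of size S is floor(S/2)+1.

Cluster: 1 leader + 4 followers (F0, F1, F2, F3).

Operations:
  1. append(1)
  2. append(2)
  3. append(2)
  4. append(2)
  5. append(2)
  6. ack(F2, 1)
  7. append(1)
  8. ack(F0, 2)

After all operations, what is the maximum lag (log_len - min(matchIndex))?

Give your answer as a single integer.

Answer: 10

Derivation:
Op 1: append 1 -> log_len=1
Op 2: append 2 -> log_len=3
Op 3: append 2 -> log_len=5
Op 4: append 2 -> log_len=7
Op 5: append 2 -> log_len=9
Op 6: F2 acks idx 1 -> match: F0=0 F1=0 F2=1 F3=0; commitIndex=0
Op 7: append 1 -> log_len=10
Op 8: F0 acks idx 2 -> match: F0=2 F1=0 F2=1 F3=0; commitIndex=1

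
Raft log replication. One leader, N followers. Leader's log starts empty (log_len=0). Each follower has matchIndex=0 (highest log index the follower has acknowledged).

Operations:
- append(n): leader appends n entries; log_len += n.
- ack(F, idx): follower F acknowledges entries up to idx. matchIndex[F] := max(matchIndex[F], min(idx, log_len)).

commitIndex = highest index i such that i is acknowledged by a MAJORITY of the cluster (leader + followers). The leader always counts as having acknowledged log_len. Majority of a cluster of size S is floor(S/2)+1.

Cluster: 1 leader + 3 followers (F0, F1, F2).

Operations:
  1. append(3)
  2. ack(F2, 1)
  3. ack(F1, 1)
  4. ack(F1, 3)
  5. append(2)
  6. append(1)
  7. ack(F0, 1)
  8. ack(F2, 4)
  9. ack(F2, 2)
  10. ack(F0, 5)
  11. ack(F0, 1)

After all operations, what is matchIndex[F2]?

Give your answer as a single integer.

Op 1: append 3 -> log_len=3
Op 2: F2 acks idx 1 -> match: F0=0 F1=0 F2=1; commitIndex=0
Op 3: F1 acks idx 1 -> match: F0=0 F1=1 F2=1; commitIndex=1
Op 4: F1 acks idx 3 -> match: F0=0 F1=3 F2=1; commitIndex=1
Op 5: append 2 -> log_len=5
Op 6: append 1 -> log_len=6
Op 7: F0 acks idx 1 -> match: F0=1 F1=3 F2=1; commitIndex=1
Op 8: F2 acks idx 4 -> match: F0=1 F1=3 F2=4; commitIndex=3
Op 9: F2 acks idx 2 -> match: F0=1 F1=3 F2=4; commitIndex=3
Op 10: F0 acks idx 5 -> match: F0=5 F1=3 F2=4; commitIndex=4
Op 11: F0 acks idx 1 -> match: F0=5 F1=3 F2=4; commitIndex=4

Answer: 4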